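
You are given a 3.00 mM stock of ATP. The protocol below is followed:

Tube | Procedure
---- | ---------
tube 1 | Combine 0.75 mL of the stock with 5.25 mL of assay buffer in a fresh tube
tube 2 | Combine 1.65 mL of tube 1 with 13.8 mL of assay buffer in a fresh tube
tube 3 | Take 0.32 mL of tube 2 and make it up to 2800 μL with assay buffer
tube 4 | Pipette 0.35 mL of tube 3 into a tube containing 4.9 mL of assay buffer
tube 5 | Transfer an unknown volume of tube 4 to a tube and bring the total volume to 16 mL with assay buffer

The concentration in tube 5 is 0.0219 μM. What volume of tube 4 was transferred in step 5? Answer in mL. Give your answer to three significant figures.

1.15 mL

Step 1: 0.75 mL + 5.25 mL = 6 mL total → factor 6/0.75 = 8
Step 2: 1.65 mL + 13.8 mL = 15.45 mL total → factor 15.45/1.65 = 9.3636
Step 3: 0.32 mL brought to 2800 μL → factor 2.8/0.32 = 8.75
Step 4: 0.35 mL + 4.9 mL = 5.25 mL total → factor 5.25/0.35 = 15
Step 5: v brought to 16 mL → factor = 16 mL/v
Product of known-step factors = 9831.8
Overall factor = 3.00 mM / (0.0219 μM) = 1.3699 × 10^5
Step-5 factor = 1.3699 × 10^5 / 9831.8 = 13.933
v = 16 mL / 13.933 = 1.15 mL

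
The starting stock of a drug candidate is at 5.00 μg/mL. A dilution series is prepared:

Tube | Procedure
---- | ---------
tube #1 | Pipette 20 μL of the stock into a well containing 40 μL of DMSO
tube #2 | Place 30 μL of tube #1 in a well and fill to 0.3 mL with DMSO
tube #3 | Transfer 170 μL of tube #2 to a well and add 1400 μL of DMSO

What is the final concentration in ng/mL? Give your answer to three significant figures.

Step 1: 20 μL + 40 μL = 60 μL total → factor 60/20 = 3
Step 2: 30 μL brought to 0.3 mL → factor 300/30 = 10
Step 3: 170 μL + 1400 μL = 1570 μL total → factor 1570/170 = 9.2353
Overall dilution factor = 3 × 10 × 9.2353 = 277.06
Final = 5.00 μg/mL / 277.06 = 0.01805 μg/mL = 18.0 ng/mL

18.0 ng/mL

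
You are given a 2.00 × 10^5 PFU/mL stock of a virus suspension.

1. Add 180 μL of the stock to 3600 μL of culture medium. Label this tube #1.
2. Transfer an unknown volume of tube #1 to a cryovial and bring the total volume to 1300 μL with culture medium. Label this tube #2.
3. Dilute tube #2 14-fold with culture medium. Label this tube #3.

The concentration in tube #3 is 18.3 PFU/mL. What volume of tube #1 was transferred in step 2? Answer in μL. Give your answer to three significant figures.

Step 1: 180 μL + 3600 μL = 3780 μL total → factor 3780/180 = 21
Step 2: v brought to 1300 μL → factor = 1300 μL/v
Step 3: 14-fold → factor 14
Product of known-step factors = 294
Overall factor = 2.00 × 10^5 PFU/mL / (18.3 PFU/mL) = 10929
Step-2 factor = 10929 / 294 = 37.173
v = 1300 μL / 37.173 = 35.0 μL

35.0 μL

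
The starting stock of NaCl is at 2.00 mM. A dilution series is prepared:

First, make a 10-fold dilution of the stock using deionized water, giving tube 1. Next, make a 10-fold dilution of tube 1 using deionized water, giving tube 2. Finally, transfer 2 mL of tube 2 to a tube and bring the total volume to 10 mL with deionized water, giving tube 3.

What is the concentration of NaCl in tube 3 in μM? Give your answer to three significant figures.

4.00 μM

Step 1: 10-fold → factor 10
Step 2: 10-fold → factor 10
Step 3: 2 mL brought to 10 mL → factor 10/2 = 5
Overall dilution factor = 10 × 10 × 5 = 500
Final = 2.00 mM / 500 = 0.004000 mM = 4.00 μM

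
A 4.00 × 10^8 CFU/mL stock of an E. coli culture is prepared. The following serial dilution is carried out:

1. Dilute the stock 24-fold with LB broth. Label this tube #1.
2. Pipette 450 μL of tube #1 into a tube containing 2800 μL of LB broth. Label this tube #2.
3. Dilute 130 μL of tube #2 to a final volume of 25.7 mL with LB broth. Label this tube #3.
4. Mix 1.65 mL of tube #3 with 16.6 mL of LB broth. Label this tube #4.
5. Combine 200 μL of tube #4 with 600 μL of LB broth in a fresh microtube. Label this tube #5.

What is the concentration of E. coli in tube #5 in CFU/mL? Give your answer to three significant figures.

264 CFU/mL

Step 1: 24-fold → factor 24
Step 2: 450 μL + 2800 μL = 3250 μL total → factor 3250/450 = 7.2222
Step 3: 130 μL brought to 25.7 mL → factor 25700/130 = 197.69
Step 4: 1.65 mL + 16.6 mL = 18.25 mL total → factor 18.25/1.65 = 11.061
Step 5: 200 μL + 600 μL = 800 μL total → factor 800/200 = 4
Overall dilution factor = 24 × 7.2222 × 197.69 × 11.061 × 4 = 1.516 × 10^6
Final = 4.00 × 10^8 CFU/mL / 1.516 × 10^6 = 264 CFU/mL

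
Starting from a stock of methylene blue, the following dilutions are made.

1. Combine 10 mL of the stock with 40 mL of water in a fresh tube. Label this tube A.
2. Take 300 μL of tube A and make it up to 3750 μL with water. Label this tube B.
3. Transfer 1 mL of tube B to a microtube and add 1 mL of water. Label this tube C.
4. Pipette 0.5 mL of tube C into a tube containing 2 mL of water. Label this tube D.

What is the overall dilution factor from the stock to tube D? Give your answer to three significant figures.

625

Step 1: 10 mL + 40 mL = 50 mL total → factor 50/10 = 5
Step 2: 300 μL brought to 3750 μL → factor 3750/300 = 12.5
Step 3: 1 mL + 1 mL = 2 mL total → factor 2/1 = 2
Step 4: 0.5 mL + 2 mL = 2.5 mL total → factor 2.5/0.5 = 5
Overall dilution factor = 5 × 12.5 × 2 × 5 = 625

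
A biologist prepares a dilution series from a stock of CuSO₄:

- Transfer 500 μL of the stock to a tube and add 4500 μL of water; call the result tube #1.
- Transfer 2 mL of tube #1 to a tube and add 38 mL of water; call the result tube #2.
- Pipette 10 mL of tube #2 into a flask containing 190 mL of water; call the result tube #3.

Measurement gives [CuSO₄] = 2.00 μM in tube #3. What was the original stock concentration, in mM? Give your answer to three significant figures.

8.00 mM

Step 1: 500 μL + 4500 μL = 5000 μL total → factor 5000/500 = 10
Step 2: 2 mL + 38 mL = 40 mL total → factor 40/2 = 20
Step 3: 10 mL + 190 mL = 200 mL total → factor 200/10 = 20
Overall dilution factor = 10 × 20 × 20 = 4000
Stock = 2.00 μM × 4000 = 8000 μM = 8.00 mM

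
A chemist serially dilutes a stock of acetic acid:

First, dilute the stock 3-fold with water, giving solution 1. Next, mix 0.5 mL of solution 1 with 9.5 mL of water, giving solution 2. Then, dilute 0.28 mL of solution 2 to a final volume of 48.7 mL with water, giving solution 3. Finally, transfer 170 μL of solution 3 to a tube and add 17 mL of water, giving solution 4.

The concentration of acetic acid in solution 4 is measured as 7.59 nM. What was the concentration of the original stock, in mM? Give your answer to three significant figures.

Step 1: 3-fold → factor 3
Step 2: 0.5 mL + 9.5 mL = 10 mL total → factor 10/0.5 = 20
Step 3: 0.28 mL brought to 48.7 mL → factor 48.7/0.28 = 173.93
Step 4: 170 μL + 17 mL = 17170 μL total → factor 17170/170 = 101
Overall dilution factor = 3 × 20 × 173.93 × 101 = 1.054 × 10^6
Stock = 7.59 nM × 1.054 × 10^6 = 8.000 × 10^6 nM = 8.00 mM

8.00 mM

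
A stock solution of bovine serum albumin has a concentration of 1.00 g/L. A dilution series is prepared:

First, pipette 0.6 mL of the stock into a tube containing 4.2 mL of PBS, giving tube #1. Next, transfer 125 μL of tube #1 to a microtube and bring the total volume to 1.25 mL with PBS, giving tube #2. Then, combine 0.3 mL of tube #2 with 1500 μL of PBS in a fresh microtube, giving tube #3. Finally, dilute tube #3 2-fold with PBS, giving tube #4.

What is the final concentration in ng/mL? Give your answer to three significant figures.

Step 1: 0.6 mL + 4.2 mL = 4.8 mL total → factor 4.8/0.6 = 8
Step 2: 125 μL brought to 1.25 mL → factor 1250/125 = 10
Step 3: 0.3 mL + 1500 μL = 1.8 mL total → factor 1.8/0.3 = 6
Step 4: 2-fold → factor 2
Overall dilution factor = 8 × 10 × 6 × 2 = 960
Final = 1.00 g/L / 960 = 0.001042 g/L = 1.04 × 10^3 ng/mL

1.04 × 10^3 ng/mL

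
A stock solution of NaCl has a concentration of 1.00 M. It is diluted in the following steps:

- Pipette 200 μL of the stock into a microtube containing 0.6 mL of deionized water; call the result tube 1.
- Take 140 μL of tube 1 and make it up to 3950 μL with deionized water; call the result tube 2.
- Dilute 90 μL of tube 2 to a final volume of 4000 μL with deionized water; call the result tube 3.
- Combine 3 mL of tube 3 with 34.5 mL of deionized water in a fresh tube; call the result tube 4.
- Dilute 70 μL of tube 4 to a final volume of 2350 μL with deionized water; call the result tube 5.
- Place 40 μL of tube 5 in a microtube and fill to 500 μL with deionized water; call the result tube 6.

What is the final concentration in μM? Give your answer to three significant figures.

Step 1: 200 μL + 0.6 mL = 800 μL total → factor 800/200 = 4
Step 2: 140 μL brought to 3950 μL → factor 3950/140 = 28.214
Step 3: 90 μL brought to 4000 μL → factor 4000/90 = 44.444
Step 4: 3 mL + 34.5 mL = 37.5 mL total → factor 37.5/3 = 12.5
Step 5: 70 μL brought to 2350 μL → factor 2350/70 = 33.571
Step 6: 40 μL brought to 500 μL → factor 500/40 = 12.5
Overall dilution factor = 4 × 28.214 × 44.444 × 12.5 × 33.571 × 12.5 = 2.6311 × 10^7
Final = 1.00 M / 2.6311 × 10^7 = 3.801 × 10^-8 M = 0.0380 μM

0.0380 μM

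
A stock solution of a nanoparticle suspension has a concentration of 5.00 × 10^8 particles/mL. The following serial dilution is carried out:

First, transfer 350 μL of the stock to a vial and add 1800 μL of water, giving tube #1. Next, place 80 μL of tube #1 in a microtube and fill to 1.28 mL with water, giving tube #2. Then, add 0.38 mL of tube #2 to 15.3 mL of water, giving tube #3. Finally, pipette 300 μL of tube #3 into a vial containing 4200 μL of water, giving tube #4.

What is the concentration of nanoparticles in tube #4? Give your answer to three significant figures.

8.22 × 10^3 particles/mL

Step 1: 350 μL + 1800 μL = 2150 μL total → factor 2150/350 = 6.1429
Step 2: 80 μL brought to 1.28 mL → factor 1280/80 = 16
Step 3: 0.38 mL + 15.3 mL = 15.68 mL total → factor 15.68/0.38 = 41.263
Step 4: 300 μL + 4200 μL = 4500 μL total → factor 4500/300 = 15
Overall dilution factor = 6.1429 × 16 × 41.263 × 15 = 60834
Final = 5.00 × 10^8 particles/mL / 60834 = 8.22 × 10^3 particles/mL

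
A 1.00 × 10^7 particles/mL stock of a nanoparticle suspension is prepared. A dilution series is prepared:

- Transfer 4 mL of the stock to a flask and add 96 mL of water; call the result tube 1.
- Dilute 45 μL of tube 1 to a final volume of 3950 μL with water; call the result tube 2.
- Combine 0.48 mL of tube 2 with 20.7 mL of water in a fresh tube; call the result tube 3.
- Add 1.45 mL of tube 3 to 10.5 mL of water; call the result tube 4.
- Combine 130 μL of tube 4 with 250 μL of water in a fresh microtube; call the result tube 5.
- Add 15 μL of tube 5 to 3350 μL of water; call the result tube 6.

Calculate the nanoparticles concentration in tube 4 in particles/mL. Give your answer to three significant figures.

12.5 particles/mL

Step 1: 4 mL + 96 mL = 100 mL total → factor 100/4 = 25
Step 2: 45 μL brought to 3950 μL → factor 3950/45 = 87.778
Step 3: 0.48 mL + 20.7 mL = 21.18 mL total → factor 21.18/0.48 = 44.125
Step 4: 1.45 mL + 10.5 mL = 11.95 mL total → factor 11.95/1.45 = 8.2414
Dilution factor through tube 4 = 25 × 87.778 × 44.125 × 8.2414 = 7.9801 × 10^5
[tube 4] = 1.00 × 10^7 particles/mL / 7.9801 × 10^5 = 12.5 particles/mL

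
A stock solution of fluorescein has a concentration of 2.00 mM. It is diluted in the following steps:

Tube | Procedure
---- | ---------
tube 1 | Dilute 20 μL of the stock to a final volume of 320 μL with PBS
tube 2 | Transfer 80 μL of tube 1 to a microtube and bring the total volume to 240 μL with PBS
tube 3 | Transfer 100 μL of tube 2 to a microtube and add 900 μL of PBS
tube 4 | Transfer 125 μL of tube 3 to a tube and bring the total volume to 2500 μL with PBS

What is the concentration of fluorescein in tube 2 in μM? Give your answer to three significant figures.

41.7 μM

Step 1: 20 μL brought to 320 μL → factor 320/20 = 16
Step 2: 80 μL brought to 240 μL → factor 240/80 = 3
Dilution factor through tube 2 = 16 × 3 = 48
[tube 2] = 2.00 mM / 48 = 0.04167 mM = 41.7 μM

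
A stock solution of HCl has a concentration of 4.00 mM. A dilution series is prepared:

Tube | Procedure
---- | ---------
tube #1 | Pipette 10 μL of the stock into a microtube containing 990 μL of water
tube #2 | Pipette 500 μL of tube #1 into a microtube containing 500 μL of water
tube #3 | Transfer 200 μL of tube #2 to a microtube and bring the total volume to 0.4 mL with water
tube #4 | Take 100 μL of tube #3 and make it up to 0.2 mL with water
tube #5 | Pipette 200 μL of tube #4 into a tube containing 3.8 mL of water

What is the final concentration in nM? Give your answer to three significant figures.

Step 1: 10 μL + 990 μL = 1000 μL total → factor 1000/10 = 100
Step 2: 500 μL + 500 μL = 1000 μL total → factor 1000/500 = 2
Step 3: 200 μL brought to 0.4 mL → factor 400/200 = 2
Step 4: 100 μL brought to 0.2 mL → factor 200/100 = 2
Step 5: 200 μL + 3.8 mL = 4000 μL total → factor 4000/200 = 20
Overall dilution factor = 100 × 2 × 2 × 2 × 20 = 16000
Final = 4.00 mM / 16000 = 0.0002500 mM = 250 nM

250 nM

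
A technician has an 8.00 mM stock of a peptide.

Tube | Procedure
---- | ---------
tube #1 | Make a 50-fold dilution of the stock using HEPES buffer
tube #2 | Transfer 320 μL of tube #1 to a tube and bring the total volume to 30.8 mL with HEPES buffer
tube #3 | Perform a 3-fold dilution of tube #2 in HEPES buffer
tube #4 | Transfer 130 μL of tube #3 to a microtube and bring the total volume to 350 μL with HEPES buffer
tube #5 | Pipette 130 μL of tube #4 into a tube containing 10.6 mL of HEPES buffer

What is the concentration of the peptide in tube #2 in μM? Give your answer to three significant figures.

1.66 μM

Step 1: 50-fold → factor 50
Step 2: 320 μL brought to 30.8 mL → factor 30800/320 = 96.25
Dilution factor through tube #2 = 50 × 96.25 = 4812.5
[tube #2] = 8.00 mM / 4812.5 = 0.001662 mM = 1.66 μM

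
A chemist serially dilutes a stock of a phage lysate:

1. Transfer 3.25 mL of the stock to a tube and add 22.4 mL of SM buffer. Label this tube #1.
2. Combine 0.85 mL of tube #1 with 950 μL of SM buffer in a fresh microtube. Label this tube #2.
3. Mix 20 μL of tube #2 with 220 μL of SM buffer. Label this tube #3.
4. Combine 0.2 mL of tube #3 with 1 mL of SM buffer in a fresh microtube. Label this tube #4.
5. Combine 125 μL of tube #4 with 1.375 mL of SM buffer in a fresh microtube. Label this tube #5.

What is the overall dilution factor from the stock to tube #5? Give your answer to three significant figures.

1.44 × 10^4

Step 1: 3.25 mL + 22.4 mL = 25.65 mL total → factor 25.65/3.25 = 7.8923
Step 2: 0.85 mL + 950 μL = 1.8 mL total → factor 1.8/0.85 = 2.1176
Step 3: 20 μL + 220 μL = 240 μL total → factor 240/20 = 12
Step 4: 0.2 mL + 1 mL = 1.2 mL total → factor 1.2/0.2 = 6
Step 5: 125 μL + 1.375 mL = 1500 μL total → factor 1500/125 = 12
Overall dilution factor = 7.8923 × 2.1176 × 12 × 6 × 12 = 14440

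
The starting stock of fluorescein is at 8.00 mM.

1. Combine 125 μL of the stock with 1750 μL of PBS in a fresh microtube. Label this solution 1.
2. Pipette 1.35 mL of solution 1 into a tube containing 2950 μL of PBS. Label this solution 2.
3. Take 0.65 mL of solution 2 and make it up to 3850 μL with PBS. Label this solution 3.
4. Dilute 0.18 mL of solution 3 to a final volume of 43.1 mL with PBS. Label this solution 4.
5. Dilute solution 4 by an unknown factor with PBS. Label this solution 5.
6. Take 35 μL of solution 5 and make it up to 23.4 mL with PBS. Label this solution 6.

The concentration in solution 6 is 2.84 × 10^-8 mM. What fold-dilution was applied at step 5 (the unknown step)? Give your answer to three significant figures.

6.22-fold

Step 1: 125 μL + 1750 μL = 1875 μL total → factor 1875/125 = 15
Step 2: 1.35 mL + 2950 μL = 4.3 mL total → factor 4.3/1.35 = 3.1852
Step 3: 0.65 mL brought to 3850 μL → factor 3.85/0.65 = 5.9231
Step 4: 0.18 mL brought to 43.1 mL → factor 43.1/0.18 = 239.44
Step 5: unknown factor x
Step 6: 35 μL brought to 23.4 mL → factor 23400/35 = 668.57
Product of known-step factors = 4.5303 × 10^7
Overall factor = 8.00 mM / (2.84 × 10^-8 mM) = 2.8169 × 10^8
x = 2.8169 × 10^8 / 4.5303 × 10^7 = 6.22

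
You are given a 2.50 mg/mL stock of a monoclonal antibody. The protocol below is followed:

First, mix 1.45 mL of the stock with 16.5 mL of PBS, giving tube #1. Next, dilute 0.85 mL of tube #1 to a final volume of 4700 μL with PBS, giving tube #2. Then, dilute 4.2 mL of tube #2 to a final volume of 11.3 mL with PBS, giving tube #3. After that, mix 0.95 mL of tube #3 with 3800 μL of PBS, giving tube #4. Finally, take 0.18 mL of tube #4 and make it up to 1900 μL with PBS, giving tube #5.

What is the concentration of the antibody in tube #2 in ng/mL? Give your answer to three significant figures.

Step 1: 1.45 mL + 16.5 mL = 17.95 mL total → factor 17.95/1.45 = 12.379
Step 2: 0.85 mL brought to 4700 μL → factor 4.7/0.85 = 5.5294
Dilution factor through tube #2 = 12.379 × 5.5294 = 68.45
[tube #2] = 2.50 mg/mL / 68.45 = 0.03652 mg/mL = 3.65 × 10^4 ng/mL

3.65 × 10^4 ng/mL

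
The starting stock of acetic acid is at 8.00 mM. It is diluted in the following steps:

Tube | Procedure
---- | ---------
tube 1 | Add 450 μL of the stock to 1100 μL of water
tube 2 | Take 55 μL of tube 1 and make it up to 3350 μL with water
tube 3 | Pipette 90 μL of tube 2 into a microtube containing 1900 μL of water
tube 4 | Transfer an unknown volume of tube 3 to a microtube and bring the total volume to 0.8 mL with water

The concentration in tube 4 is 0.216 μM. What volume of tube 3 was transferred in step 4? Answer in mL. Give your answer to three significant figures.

Step 1: 450 μL + 1100 μL = 1550 μL total → factor 1550/450 = 3.4444
Step 2: 55 μL brought to 3350 μL → factor 3350/55 = 60.909
Step 3: 90 μL + 1900 μL = 1990 μL total → factor 1990/90 = 22.111
Step 4: v brought to 0.8 mL → factor = 0.8 mL/v
Product of known-step factors = 4638.9
Overall factor = 8.00 mM / (0.216 μM) = 37037
Step-4 factor = 37037 / 4638.9 = 7.9841
v = 0.8 mL / 7.9841 = 0.100 mL

0.100 mL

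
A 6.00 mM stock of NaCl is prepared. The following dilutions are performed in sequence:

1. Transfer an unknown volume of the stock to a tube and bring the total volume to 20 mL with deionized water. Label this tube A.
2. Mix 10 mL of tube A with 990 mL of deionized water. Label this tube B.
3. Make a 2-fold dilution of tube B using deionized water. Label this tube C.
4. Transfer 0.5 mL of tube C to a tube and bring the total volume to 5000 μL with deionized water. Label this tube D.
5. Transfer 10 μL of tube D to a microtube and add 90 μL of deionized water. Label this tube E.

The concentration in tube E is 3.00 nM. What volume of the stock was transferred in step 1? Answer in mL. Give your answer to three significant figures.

Step 1: v brought to 20 mL → factor = 20 mL/v
Step 2: 10 mL + 990 mL = 1000 mL total → factor 1000/10 = 100
Step 3: 2-fold → factor 2
Step 4: 0.5 mL brought to 5000 μL → factor 5/0.5 = 10
Step 5: 10 μL + 90 μL = 100 μL total → factor 100/10 = 10
Product of known-step factors = 20000
Overall factor = 6.00 mM / (3.00 nM) = 2 × 10^6
Step-1 factor = 2 × 10^6 / 20000 = 100
v = 20 mL / 100 = 0.200 mL

0.200 mL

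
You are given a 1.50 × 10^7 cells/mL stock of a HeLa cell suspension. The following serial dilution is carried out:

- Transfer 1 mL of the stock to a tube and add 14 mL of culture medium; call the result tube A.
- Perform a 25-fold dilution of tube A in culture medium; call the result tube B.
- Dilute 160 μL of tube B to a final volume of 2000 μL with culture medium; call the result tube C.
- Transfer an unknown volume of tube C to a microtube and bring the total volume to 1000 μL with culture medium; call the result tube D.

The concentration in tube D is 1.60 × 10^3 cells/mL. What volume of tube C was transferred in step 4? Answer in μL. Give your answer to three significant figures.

500 μL

Step 1: 1 mL + 14 mL = 15 mL total → factor 15/1 = 15
Step 2: 25-fold → factor 25
Step 3: 160 μL brought to 2000 μL → factor 2000/160 = 12.5
Step 4: v brought to 1000 μL → factor = 1000 μL/v
Product of known-step factors = 4687.5
Overall factor = 1.50 × 10^7 cells/mL / (1.60 × 10^3 cells/mL) = 9375
Step-4 factor = 9375 / 4687.5 = 2
v = 1000 μL / 2 = 500 μL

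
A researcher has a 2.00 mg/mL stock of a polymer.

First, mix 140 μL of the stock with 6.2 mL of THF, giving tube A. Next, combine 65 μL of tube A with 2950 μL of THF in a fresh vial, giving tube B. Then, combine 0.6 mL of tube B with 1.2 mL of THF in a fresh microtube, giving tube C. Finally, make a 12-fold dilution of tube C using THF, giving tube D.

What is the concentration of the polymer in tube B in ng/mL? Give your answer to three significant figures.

Step 1: 140 μL + 6.2 mL = 6340 μL total → factor 6340/140 = 45.286
Step 2: 65 μL + 2950 μL = 3015 μL total → factor 3015/65 = 46.385
Dilution factor through tube B = 45.286 × 46.385 = 2100.6
[tube B] = 2.00 mg/mL / 2100.6 = 0.0009521 mg/mL = 952 ng/mL

952 ng/mL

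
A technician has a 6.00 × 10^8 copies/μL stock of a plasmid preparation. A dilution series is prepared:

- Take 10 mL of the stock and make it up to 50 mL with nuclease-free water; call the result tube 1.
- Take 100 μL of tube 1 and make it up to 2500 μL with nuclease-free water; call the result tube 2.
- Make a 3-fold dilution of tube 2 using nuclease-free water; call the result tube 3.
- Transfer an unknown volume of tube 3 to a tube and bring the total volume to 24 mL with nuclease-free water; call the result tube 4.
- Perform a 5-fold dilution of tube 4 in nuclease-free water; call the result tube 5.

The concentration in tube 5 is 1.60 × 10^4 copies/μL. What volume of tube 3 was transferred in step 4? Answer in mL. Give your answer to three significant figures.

Step 1: 10 mL brought to 50 mL → factor 50/10 = 5
Step 2: 100 μL brought to 2500 μL → factor 2500/100 = 25
Step 3: 3-fold → factor 3
Step 4: v brought to 24 mL → factor = 24 mL/v
Step 5: 5-fold → factor 5
Product of known-step factors = 1875
Overall factor = 6.00 × 10^8 copies/μL / (1.60 × 10^4 copies/μL) = 37500
Step-4 factor = 37500 / 1875 = 20
v = 24 mL / 20 = 1.20 mL

1.20 mL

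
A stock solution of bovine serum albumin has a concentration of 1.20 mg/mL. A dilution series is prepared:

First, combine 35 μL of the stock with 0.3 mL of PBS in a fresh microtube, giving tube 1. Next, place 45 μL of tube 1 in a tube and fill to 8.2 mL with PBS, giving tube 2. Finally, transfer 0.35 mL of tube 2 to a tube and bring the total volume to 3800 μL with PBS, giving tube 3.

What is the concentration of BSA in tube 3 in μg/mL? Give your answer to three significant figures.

Step 1: 35 μL + 0.3 mL = 335 μL total → factor 335/35 = 9.5714
Step 2: 45 μL brought to 8.2 mL → factor 8200/45 = 182.22
Step 3: 0.35 mL brought to 3800 μL → factor 3.8/0.35 = 10.857
Overall dilution factor = 9.5714 × 182.22 × 10.857 = 18936
Final = 1.20 mg/mL / 18936 = 6.337 × 10^-5 mg/mL = 0.0634 μg/mL

0.0634 μg/mL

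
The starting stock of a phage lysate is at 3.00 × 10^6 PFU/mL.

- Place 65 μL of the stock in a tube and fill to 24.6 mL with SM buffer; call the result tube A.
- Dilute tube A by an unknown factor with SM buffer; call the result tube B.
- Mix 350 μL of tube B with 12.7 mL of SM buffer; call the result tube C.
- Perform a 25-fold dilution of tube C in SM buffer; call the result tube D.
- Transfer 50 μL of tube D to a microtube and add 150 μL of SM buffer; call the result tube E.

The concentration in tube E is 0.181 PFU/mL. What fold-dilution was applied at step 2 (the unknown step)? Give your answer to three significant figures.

Step 1: 65 μL brought to 24.6 mL → factor 24600/65 = 378.46
Step 2: unknown factor x
Step 3: 350 μL + 12.7 mL = 13050 μL total → factor 13050/350 = 37.286
Step 4: 25-fold → factor 25
Step 5: 50 μL + 150 μL = 200 μL total → factor 200/50 = 4
Product of known-step factors = 1.4111 × 10^6
Overall factor = 3.00 × 10^6 PFU/mL / (0.181 PFU/mL) = 1.6575 × 10^7
x = 1.6575 × 10^7 / 1.4111 × 10^6 = 11.7

11.7-fold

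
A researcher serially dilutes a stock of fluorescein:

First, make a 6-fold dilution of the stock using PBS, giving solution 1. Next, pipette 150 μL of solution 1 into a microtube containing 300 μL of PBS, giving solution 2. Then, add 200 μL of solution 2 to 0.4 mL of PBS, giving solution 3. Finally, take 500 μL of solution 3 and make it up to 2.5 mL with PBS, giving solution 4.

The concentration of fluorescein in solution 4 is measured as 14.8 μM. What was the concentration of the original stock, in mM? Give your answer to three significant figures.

4.00 mM

Step 1: 6-fold → factor 6
Step 2: 150 μL + 300 μL = 450 μL total → factor 450/150 = 3
Step 3: 200 μL + 0.4 mL = 600 μL total → factor 600/200 = 3
Step 4: 500 μL brought to 2.5 mL → factor 2500/500 = 5
Overall dilution factor = 6 × 3 × 3 × 5 = 270
Stock = 14.8 μM × 270 = 3996 μM = 4.00 mM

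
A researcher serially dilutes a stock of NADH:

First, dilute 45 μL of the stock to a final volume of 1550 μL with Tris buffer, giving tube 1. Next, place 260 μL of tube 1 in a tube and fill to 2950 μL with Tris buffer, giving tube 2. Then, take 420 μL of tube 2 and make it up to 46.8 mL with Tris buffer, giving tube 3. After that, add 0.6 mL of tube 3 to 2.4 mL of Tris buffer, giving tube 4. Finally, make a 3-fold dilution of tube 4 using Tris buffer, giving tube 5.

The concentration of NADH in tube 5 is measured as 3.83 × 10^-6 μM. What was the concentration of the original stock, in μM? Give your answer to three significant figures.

2.50 μM

Step 1: 45 μL brought to 1550 μL → factor 1550/45 = 34.444
Step 2: 260 μL brought to 2950 μL → factor 2950/260 = 11.346
Step 3: 420 μL brought to 46.8 mL → factor 46800/420 = 111.43
Step 4: 0.6 mL + 2.4 mL = 3 mL total → factor 3/0.6 = 5
Step 5: 3-fold → factor 3
Overall dilution factor = 34.444 × 11.346 × 111.43 × 5 × 3 = 6.5321 × 10^5
Stock = 3.83 × 10^-6 μM × 6.5321 × 10^5 = 2.50 μM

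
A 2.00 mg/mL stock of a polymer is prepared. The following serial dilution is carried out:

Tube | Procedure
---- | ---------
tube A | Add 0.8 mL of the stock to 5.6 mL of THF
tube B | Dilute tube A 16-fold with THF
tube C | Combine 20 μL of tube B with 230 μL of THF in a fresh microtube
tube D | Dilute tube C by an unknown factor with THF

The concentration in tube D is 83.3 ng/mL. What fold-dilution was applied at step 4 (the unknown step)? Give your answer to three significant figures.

15.0-fold

Step 1: 0.8 mL + 5.6 mL = 6.4 mL total → factor 6.4/0.8 = 8
Step 2: 16-fold → factor 16
Step 3: 20 μL + 230 μL = 250 μL total → factor 250/20 = 12.5
Step 4: unknown factor x
Product of known-step factors = 1600
Overall factor = 2.00 mg/mL / (83.3 ng/mL) = 24010
x = 24010 / 1600 = 15.0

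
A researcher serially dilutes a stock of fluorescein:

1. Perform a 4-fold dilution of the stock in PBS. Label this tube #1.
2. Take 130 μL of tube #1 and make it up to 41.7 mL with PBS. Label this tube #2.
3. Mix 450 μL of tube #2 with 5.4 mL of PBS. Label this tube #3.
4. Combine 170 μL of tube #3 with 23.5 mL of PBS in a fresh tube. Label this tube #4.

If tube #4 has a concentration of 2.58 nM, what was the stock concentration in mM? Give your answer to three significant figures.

5.99 mM

Step 1: 4-fold → factor 4
Step 2: 130 μL brought to 41.7 mL → factor 41700/130 = 320.77
Step 3: 450 μL + 5.4 mL = 5850 μL total → factor 5850/450 = 13
Step 4: 170 μL + 23.5 mL = 23670 μL total → factor 23670/170 = 139.24
Overall dilution factor = 4 × 320.77 × 13 × 139.24 = 2.3224 × 10^6
Stock = 2.58 nM × 2.3224 × 10^6 = 5.992 × 10^6 nM = 5.99 mM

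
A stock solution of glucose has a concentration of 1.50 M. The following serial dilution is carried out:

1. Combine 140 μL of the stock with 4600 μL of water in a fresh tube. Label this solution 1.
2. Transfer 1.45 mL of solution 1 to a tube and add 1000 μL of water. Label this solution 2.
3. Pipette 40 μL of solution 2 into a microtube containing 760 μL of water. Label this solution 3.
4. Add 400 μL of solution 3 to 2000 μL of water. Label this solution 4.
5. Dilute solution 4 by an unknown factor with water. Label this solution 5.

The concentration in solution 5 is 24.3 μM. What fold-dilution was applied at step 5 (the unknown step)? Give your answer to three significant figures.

8.99-fold

Step 1: 140 μL + 4600 μL = 4740 μL total → factor 4740/140 = 33.857
Step 2: 1.45 mL + 1000 μL = 2.45 mL total → factor 2.45/1.45 = 1.6897
Step 3: 40 μL + 760 μL = 800 μL total → factor 800/40 = 20
Step 4: 400 μL + 2000 μL = 2400 μL total → factor 2400/400 = 6
Step 5: unknown factor x
Product of known-step factors = 6864.8
Overall factor = 1.50 M / (24.3 μM) = 61728
x = 61728 / 6864.8 = 8.99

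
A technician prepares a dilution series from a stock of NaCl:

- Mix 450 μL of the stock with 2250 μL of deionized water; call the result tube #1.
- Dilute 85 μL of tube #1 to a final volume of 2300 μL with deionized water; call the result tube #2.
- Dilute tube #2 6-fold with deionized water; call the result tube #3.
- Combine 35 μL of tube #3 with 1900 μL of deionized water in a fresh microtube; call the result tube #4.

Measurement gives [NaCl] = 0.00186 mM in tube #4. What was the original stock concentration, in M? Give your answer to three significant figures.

Step 1: 450 μL + 2250 μL = 2700 μL total → factor 2700/450 = 6
Step 2: 85 μL brought to 2300 μL → factor 2300/85 = 27.059
Step 3: 6-fold → factor 6
Step 4: 35 μL + 1900 μL = 1935 μL total → factor 1935/35 = 55.286
Overall dilution factor = 6 × 27.059 × 6 × 55.286 = 53855
Stock = 0.00186 mM × 53855 = 100.2 mM = 0.100 M

0.100 M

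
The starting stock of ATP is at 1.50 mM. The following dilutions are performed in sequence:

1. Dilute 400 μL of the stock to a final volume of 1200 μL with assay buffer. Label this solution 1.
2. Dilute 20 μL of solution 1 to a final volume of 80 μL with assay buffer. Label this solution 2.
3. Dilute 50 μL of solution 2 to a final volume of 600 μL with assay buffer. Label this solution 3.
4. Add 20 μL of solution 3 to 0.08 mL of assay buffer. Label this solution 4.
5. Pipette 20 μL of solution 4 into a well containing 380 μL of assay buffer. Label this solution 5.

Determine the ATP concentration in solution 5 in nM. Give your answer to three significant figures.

104 nM

Step 1: 400 μL brought to 1200 μL → factor 1200/400 = 3
Step 2: 20 μL brought to 80 μL → factor 80/20 = 4
Step 3: 50 μL brought to 600 μL → factor 600/50 = 12
Step 4: 20 μL + 0.08 mL = 100 μL total → factor 100/20 = 5
Step 5: 20 μL + 380 μL = 400 μL total → factor 400/20 = 20
Overall dilution factor = 3 × 4 × 12 × 5 × 20 = 14400
Final = 1.50 mM / 14400 = 0.0001042 mM = 104 nM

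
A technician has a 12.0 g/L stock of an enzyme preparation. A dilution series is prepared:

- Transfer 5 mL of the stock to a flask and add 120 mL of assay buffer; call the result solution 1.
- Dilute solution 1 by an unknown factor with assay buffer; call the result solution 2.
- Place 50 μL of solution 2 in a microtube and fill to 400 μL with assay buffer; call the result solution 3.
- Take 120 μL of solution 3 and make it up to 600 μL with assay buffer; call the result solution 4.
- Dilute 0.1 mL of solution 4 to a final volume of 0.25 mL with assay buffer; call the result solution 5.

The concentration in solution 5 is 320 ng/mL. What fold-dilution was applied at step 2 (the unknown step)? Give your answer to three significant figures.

15.0-fold

Step 1: 5 mL + 120 mL = 125 mL total → factor 125/5 = 25
Step 2: unknown factor x
Step 3: 50 μL brought to 400 μL → factor 400/50 = 8
Step 4: 120 μL brought to 600 μL → factor 600/120 = 5
Step 5: 0.1 mL brought to 0.25 mL → factor 0.25/0.1 = 2.5
Product of known-step factors = 2500
Overall factor = 12.0 g/L / (320 ng/mL) = 37500
x = 37500 / 2500 = 15.0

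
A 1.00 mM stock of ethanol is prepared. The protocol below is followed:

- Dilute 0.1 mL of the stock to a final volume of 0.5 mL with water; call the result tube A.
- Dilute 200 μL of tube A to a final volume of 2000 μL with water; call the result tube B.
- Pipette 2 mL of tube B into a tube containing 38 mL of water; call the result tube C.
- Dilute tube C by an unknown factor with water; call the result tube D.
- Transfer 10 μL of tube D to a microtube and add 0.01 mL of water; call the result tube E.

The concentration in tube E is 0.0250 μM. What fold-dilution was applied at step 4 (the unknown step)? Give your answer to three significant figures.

Step 1: 0.1 mL brought to 0.5 mL → factor 0.5/0.1 = 5
Step 2: 200 μL brought to 2000 μL → factor 2000/200 = 10
Step 3: 2 mL + 38 mL = 40 mL total → factor 40/2 = 20
Step 4: unknown factor x
Step 5: 10 μL + 0.01 mL = 20 μL total → factor 20/10 = 2
Product of known-step factors = 2000
Overall factor = 1.00 mM / (0.0250 μM) = 40000
x = 40000 / 2000 = 20.0

20.0-fold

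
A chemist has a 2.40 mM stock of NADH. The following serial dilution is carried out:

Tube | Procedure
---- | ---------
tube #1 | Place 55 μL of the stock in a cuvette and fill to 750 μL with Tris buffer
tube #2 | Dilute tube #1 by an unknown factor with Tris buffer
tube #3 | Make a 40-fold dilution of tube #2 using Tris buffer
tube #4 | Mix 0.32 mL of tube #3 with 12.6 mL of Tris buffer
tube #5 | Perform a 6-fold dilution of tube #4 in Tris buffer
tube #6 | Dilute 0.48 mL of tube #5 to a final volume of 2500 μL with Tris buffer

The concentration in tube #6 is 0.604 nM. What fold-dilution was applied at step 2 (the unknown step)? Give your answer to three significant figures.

Step 1: 55 μL brought to 750 μL → factor 750/55 = 13.636
Step 2: unknown factor x
Step 3: 40-fold → factor 40
Step 4: 0.32 mL + 12.6 mL = 12.92 mL total → factor 12.92/0.32 = 40.375
Step 5: 6-fold → factor 6
Step 6: 0.48 mL brought to 2500 μL → factor 2.5/0.48 = 5.2083
Product of known-step factors = 6.8821 × 10^5
Overall factor = 2.40 mM / (0.604 nM) = 3.9735 × 10^6
x = 3.9735 × 10^6 / 6.8821 × 10^5 = 5.77

5.77-fold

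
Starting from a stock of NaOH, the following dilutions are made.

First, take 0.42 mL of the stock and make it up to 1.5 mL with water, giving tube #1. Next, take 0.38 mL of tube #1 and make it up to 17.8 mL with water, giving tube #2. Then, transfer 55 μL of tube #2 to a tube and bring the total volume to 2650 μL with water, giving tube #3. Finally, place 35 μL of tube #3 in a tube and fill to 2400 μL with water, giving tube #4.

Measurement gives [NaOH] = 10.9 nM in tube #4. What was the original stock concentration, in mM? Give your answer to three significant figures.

Step 1: 0.42 mL brought to 1.5 mL → factor 1.5/0.42 = 3.5714
Step 2: 0.38 mL brought to 17.8 mL → factor 17.8/0.38 = 46.842
Step 3: 55 μL brought to 2650 μL → factor 2650/55 = 48.182
Step 4: 35 μL brought to 2400 μL → factor 2400/35 = 68.571
Overall dilution factor = 3.5714 × 46.842 × 48.182 × 68.571 = 5.5272 × 10^5
Stock = 10.9 nM × 5.5272 × 10^5 = 6.025 × 10^6 nM = 6.02 mM

6.02 mM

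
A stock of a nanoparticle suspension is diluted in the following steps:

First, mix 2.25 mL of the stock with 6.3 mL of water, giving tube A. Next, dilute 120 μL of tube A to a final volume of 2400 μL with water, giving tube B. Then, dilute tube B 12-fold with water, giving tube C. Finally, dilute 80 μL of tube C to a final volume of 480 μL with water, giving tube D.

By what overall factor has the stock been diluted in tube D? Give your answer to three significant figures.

Step 1: 2.25 mL + 6.3 mL = 8.55 mL total → factor 8.55/2.25 = 3.8
Step 2: 120 μL brought to 2400 μL → factor 2400/120 = 20
Step 3: 12-fold → factor 12
Step 4: 80 μL brought to 480 μL → factor 480/80 = 6
Overall dilution factor = 3.8 × 20 × 12 × 6 = 5472

5.47 × 10^3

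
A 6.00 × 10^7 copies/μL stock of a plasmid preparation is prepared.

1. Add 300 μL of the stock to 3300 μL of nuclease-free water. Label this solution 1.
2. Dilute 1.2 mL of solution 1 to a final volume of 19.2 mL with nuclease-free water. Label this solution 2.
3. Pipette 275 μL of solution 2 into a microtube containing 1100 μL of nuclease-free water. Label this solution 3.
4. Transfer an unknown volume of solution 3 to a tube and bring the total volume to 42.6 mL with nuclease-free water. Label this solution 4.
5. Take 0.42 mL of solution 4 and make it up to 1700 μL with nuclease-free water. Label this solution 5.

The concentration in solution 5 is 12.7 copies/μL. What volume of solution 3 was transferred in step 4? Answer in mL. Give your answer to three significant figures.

0.0350 mL

Step 1: 300 μL + 3300 μL = 3600 μL total → factor 3600/300 = 12
Step 2: 1.2 mL brought to 19.2 mL → factor 19.2/1.2 = 16
Step 3: 275 μL + 1100 μL = 1375 μL total → factor 1375/275 = 5
Step 4: v brought to 42.6 mL → factor = 42.6 mL/v
Step 5: 0.42 mL brought to 1700 μL → factor 1.7/0.42 = 4.0476
Product of known-step factors = 3885.7
Overall factor = 6.00 × 10^7 copies/μL / (12.7 copies/μL) = 4.7244 × 10^6
Step-4 factor = 4.7244 × 10^6 / 3885.7 = 1215.8
v = 42.6 mL / 1215.8 = 0.0350 mL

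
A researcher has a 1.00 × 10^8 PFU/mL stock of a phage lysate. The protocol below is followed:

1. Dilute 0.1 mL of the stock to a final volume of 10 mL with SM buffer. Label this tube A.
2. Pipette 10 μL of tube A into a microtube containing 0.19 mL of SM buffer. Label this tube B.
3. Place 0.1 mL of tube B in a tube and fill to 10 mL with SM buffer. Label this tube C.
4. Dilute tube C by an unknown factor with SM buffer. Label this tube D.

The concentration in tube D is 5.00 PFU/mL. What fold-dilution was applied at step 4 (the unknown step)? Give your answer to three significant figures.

100-fold

Step 1: 0.1 mL brought to 10 mL → factor 10/0.1 = 100
Step 2: 10 μL + 0.19 mL = 200 μL total → factor 200/10 = 20
Step 3: 0.1 mL brought to 10 mL → factor 10/0.1 = 100
Step 4: unknown factor x
Product of known-step factors = 2 × 10^5
Overall factor = 1.00 × 10^8 PFU/mL / (5.00 PFU/mL) = 2 × 10^7
x = 2 × 10^7 / 2 × 10^5 = 100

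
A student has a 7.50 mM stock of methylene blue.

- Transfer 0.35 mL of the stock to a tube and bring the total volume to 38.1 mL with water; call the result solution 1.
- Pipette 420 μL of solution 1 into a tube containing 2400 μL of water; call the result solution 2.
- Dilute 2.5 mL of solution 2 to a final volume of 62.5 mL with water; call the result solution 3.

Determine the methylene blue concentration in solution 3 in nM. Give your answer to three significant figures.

Step 1: 0.35 mL brought to 38.1 mL → factor 38.1/0.35 = 108.86
Step 2: 420 μL + 2400 μL = 2820 μL total → factor 2820/420 = 6.7143
Step 3: 2.5 mL brought to 62.5 mL → factor 62.5/2.5 = 25
Overall dilution factor = 108.86 × 6.7143 × 25 = 18272
Final = 7.50 mM / 18272 = 0.0004105 mM = 410 nM

410 nM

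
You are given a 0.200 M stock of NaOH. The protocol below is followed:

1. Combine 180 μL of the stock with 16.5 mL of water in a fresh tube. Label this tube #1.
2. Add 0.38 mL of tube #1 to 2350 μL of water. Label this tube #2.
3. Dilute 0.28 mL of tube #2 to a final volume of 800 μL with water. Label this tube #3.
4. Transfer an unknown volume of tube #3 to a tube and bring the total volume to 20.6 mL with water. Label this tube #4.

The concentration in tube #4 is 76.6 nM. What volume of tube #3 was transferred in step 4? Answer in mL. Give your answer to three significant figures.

Step 1: 180 μL + 16.5 mL = 16680 μL total → factor 16680/180 = 92.667
Step 2: 0.38 mL + 2350 μL = 2.73 mL total → factor 2.73/0.38 = 7.1842
Step 3: 0.28 mL brought to 800 μL → factor 0.8/0.28 = 2.8571
Step 4: v brought to 20.6 mL → factor = 20.6 mL/v
Product of known-step factors = 1902.1
Overall factor = 0.200 M / (76.6 nM) = 2.611 × 10^6
Step-4 factor = 2.611 × 10^6 / 1902.1 = 1372.7
v = 20.6 mL / 1372.7 = 0.0150 mL

0.0150 mL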